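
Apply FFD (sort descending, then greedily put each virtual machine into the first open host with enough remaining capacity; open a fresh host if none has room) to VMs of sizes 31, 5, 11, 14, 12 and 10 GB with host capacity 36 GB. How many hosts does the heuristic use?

3

Sorted descending: 31, 14, 12, 11, 10, 5.
  31 → host 1 (new)  [load 31/36]
  14 → host 2 (new)  [load 14/36]
  12 → host 2  [load 26/36]
  11 → host 3 (new)  [load 11/36]
  10 → host 2  [load 36/36]
  5 → host 1  [load 36/36]
3 hosts opened.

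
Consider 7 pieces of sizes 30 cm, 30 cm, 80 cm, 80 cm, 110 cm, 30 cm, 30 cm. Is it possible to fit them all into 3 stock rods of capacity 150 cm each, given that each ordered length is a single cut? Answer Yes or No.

A valid assignment using 3 stock rods:
  stock rod 1: 110 + 30 = 140
  stock rod 2: 80 + 30 + 30 = 140
  stock rod 3: 80 + 30 = 110
Every load is within 150 cm, so 3 stock rods suffice.

Yes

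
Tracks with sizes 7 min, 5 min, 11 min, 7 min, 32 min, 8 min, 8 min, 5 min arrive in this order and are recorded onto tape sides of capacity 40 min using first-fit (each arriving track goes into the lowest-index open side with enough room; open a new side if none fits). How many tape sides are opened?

3

  7 → side 1 (new)  [load 7/40]
  5 → side 1  [load 12/40]
  11 → side 1  [load 23/40]
  7 → side 1  [load 30/40]
  32 → side 2 (new)  [load 32/40]
  8 → side 1  [load 38/40]
  8 → side 2  [load 40/40]
  5 → side 3 (new)  [load 5/40]
3 tape sides opened.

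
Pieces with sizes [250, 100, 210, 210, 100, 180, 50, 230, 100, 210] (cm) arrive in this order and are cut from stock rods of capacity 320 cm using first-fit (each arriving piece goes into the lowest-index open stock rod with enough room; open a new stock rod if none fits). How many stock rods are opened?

6

  250 → stock rod 1 (new)  [load 250/320]
  100 → stock rod 2 (new)  [load 100/320]
  210 → stock rod 2  [load 310/320]
  210 → stock rod 3 (new)  [load 210/320]
  100 → stock rod 3  [load 310/320]
  180 → stock rod 4 (new)  [load 180/320]
  50 → stock rod 1  [load 300/320]
  230 → stock rod 5 (new)  [load 230/320]
  100 → stock rod 4  [load 280/320]
  210 → stock rod 6 (new)  [load 210/320]
6 stock rods opened.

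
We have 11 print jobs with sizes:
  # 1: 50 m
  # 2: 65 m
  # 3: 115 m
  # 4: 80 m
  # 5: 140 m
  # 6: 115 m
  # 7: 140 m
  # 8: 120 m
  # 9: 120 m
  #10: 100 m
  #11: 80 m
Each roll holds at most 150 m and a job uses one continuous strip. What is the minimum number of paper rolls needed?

9

Total = 140 + 140 + 120 + 120 + 115 + 115 + 100 + 80 + 80 + 65 + 50 = 1125 m.
Lower bound: ⌈1125/150⌉ = 8 paper rolls.
Also, 9 print jobs each exceed 75 m, and no two of those can share a roll, so at least 9 paper rolls are needed.
A packing using 9 paper rolls:
  roll 1: 140 = 140
  roll 2: 140 = 140
  roll 3: 120 = 120
  roll 4: 120 = 120
  roll 5: 115 = 115
  roll 6: 115 = 115
  roll 7: 100 + 50 = 150
  roll 8: 80 + 65 = 145
  roll 9: 80 = 80
This matches the lower bound, so 9 is optimal.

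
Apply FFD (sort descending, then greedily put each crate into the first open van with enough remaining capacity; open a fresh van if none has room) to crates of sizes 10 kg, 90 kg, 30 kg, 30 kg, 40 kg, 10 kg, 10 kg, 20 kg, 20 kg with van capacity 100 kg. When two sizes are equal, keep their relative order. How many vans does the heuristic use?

Sorted descending: 90, 40, 30, 30, 20, 20, 10, 10, 10.
  90 → van 1 (new)  [load 90/100]
  40 → van 2 (new)  [load 40/100]
  30 → van 2  [load 70/100]
  30 → van 2  [load 100/100]
  20 → van 3 (new)  [load 20/100]
  20 → van 3  [load 40/100]
  10 → van 1  [load 100/100]
  10 → van 3  [load 50/100]
  10 → van 3  [load 60/100]
3 vans opened.

3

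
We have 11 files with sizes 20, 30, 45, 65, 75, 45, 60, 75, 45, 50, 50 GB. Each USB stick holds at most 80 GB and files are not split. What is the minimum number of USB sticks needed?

Total = 75 + 75 + 65 + 60 + 50 + 50 + 45 + 45 + 45 + 30 + 20 = 560 GB.
Lower bound: ⌈560/80⌉ = 7 USB sticks.
Also, 9 files each exceed 40 GB, and no two of those can share a USB stick, so at least 9 USB sticks are needed.
A packing using 9 USB sticks:
  USB stick 1: 75 = 75
  USB stick 2: 75 = 75
  USB stick 3: 65 = 65
  USB stick 4: 60 + 20 = 80
  USB stick 5: 50 + 30 = 80
  USB stick 6: 50 = 50
  USB stick 7: 45 = 45
  USB stick 8: 45 = 45
  USB stick 9: 45 = 45
This matches the lower bound, so 9 is optimal.

9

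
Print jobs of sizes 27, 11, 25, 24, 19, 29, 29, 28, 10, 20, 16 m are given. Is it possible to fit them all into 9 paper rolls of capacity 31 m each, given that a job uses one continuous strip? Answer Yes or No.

A valid assignment using 9 paper rolls:
  roll 1: 29 = 29
  roll 2: 29 = 29
  roll 3: 28 = 28
  roll 4: 27 = 27
  roll 5: 25 = 25
  roll 6: 24 = 24
  roll 7: 20 + 11 = 31
  roll 8: 19 + 10 = 29
  roll 9: 16 = 16
Every load is within 31 m, so 9 paper rolls suffice.

Yes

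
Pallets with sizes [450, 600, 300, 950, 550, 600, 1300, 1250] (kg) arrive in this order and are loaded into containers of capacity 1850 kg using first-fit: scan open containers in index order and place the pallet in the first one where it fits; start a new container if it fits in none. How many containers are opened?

  450 → container 1 (new)  [load 450/1850]
  600 → container 1  [load 1050/1850]
  300 → container 1  [load 1350/1850]
  950 → container 2 (new)  [load 950/1850]
  550 → container 2  [load 1500/1850]
  600 → container 3 (new)  [load 600/1850]
  1300 → container 4 (new)  [load 1300/1850]
  1250 → container 3  [load 1850/1850]
4 containers opened.

4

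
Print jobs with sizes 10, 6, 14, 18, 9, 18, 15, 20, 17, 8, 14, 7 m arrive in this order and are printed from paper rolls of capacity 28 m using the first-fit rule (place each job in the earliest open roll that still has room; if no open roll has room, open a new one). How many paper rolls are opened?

8

  10 → roll 1 (new)  [load 10/28]
  6 → roll 1  [load 16/28]
  14 → roll 2 (new)  [load 14/28]
  18 → roll 3 (new)  [load 18/28]
  9 → roll 1  [load 25/28]
  18 → roll 4 (new)  [load 18/28]
  15 → roll 5 (new)  [load 15/28]
  20 → roll 6 (new)  [load 20/28]
  17 → roll 7 (new)  [load 17/28]
  8 → roll 2  [load 22/28]
  14 → roll 8 (new)  [load 14/28]
  7 → roll 3  [load 25/28]
8 paper rolls opened.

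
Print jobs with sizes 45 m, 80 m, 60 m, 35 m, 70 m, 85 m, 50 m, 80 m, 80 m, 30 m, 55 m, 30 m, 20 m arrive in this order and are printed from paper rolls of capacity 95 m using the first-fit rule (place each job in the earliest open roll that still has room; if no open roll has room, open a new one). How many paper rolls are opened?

9

  45 → roll 1 (new)  [load 45/95]
  80 → roll 2 (new)  [load 80/95]
  60 → roll 3 (new)  [load 60/95]
  35 → roll 1  [load 80/95]
  70 → roll 4 (new)  [load 70/95]
  85 → roll 5 (new)  [load 85/95]
  50 → roll 6 (new)  [load 50/95]
  80 → roll 7 (new)  [load 80/95]
  80 → roll 8 (new)  [load 80/95]
  30 → roll 3  [load 90/95]
  55 → roll 9 (new)  [load 55/95]
  30 → roll 6  [load 80/95]
  20 → roll 4  [load 90/95]
9 paper rolls opened.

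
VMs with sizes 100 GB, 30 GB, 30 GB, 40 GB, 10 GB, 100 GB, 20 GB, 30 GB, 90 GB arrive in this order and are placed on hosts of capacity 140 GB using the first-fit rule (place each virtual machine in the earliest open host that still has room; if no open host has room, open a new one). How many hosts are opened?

  100 → host 1 (new)  [load 100/140]
  30 → host 1  [load 130/140]
  30 → host 2 (new)  [load 30/140]
  40 → host 2  [load 70/140]
  10 → host 1  [load 140/140]
  100 → host 3 (new)  [load 100/140]
  20 → host 2  [load 90/140]
  30 → host 2  [load 120/140]
  90 → host 4 (new)  [load 90/140]
4 hosts opened.

4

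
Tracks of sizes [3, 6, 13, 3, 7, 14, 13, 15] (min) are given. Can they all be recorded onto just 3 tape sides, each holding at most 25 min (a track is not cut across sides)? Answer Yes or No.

No

Total = 74 min; ⌈74/25⌉ = 3.
4 tracks each exceed half the capacity and cannot share a side, forcing at least 4 tape sides.
At least 4 tape sides are required, but only 3 are allowed.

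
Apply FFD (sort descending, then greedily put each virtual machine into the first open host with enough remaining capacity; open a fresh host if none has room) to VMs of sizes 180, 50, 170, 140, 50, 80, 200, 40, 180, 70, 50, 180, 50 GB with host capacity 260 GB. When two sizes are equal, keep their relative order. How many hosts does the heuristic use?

6

Sorted descending: 200, 180, 180, 180, 170, 140, 80, 70, 50, 50, 50, 50, 40.
  200 → host 1 (new)  [load 200/260]
  180 → host 2 (new)  [load 180/260]
  180 → host 3 (new)  [load 180/260]
  180 → host 4 (new)  [load 180/260]
  170 → host 5 (new)  [load 170/260]
  140 → host 6 (new)  [load 140/260]
  80 → host 2  [load 260/260]
  70 → host 3  [load 250/260]
  50 → host 1  [load 250/260]
  50 → host 4  [load 230/260]
  50 → host 5  [load 220/260]
  50 → host 6  [load 190/260]
  40 → host 5  [load 260/260]
6 hosts opened.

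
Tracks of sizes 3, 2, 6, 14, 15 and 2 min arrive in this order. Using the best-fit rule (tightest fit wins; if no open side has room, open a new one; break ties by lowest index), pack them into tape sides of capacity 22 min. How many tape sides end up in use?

3

  3 → side 1 (new)  [load 3/22]
  2 → side 1  [load 5/22]
  6 → side 1  [load 11/22]
  14 → side 2 (new)  [load 14/22]
  15 → side 3 (new)  [load 15/22]
  2 → side 3  [load 17/22]
3 tape sides opened.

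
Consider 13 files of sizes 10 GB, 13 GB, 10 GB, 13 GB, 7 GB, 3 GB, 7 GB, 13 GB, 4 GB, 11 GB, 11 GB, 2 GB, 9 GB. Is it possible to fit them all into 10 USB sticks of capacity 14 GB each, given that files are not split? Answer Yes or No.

A valid assignment using 9 USB sticks:
  USB stick 1: 13 = 13
  USB stick 2: 13 = 13
  USB stick 3: 13 = 13
  USB stick 4: 11 + 3 = 14
  USB stick 5: 11 + 2 = 13
  USB stick 6: 10 + 4 = 14
  USB stick 7: 10 = 10
  USB stick 8: 9 = 9
  USB stick 9: 7 + 7 = 14
That uses only 9 ≤ 10, so 10 USB sticks are enough.

Yes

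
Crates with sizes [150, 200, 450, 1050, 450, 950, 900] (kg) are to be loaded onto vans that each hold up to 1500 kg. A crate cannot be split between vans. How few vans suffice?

Total = 1050 + 950 + 900 + 450 + 450 + 200 + 150 = 4150 kg.
Lower bound: ⌈4150/1500⌉ = 3 vans.
A packing using 3 vans:
  van 1: 1050 + 450 = 1500
  van 2: 950 + 450 = 1400
  van 3: 900 + 200 + 150 = 1250
This matches the lower bound, so 3 is optimal.

3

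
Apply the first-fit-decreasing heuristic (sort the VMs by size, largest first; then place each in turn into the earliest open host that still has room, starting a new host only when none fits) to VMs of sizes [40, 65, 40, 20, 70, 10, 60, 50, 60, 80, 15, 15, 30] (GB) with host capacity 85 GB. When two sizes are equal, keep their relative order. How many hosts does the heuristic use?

Sorted descending: 80, 70, 65, 60, 60, 50, 40, 40, 30, 20, 15, 15, 10.
  80 → host 1 (new)  [load 80/85]
  70 → host 2 (new)  [load 70/85]
  65 → host 3 (new)  [load 65/85]
  60 → host 4 (new)  [load 60/85]
  60 → host 5 (new)  [load 60/85]
  50 → host 6 (new)  [load 50/85]
  40 → host 7 (new)  [load 40/85]
  40 → host 7  [load 80/85]
  30 → host 6  [load 80/85]
  20 → host 3  [load 85/85]
  15 → host 2  [load 85/85]
  15 → host 4  [load 75/85]
  10 → host 4  [load 85/85]
7 hosts opened.

7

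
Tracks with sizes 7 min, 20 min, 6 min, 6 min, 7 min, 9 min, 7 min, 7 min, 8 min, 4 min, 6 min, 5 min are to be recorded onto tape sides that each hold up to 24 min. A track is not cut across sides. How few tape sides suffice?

4

Total = 20 + 9 + 8 + 7 + 7 + 7 + 7 + 6 + 6 + 6 + 5 + 4 = 92 min.
Lower bound: ⌈92/24⌉ = 4 tape sides.
A packing using 4 tape sides:
  side 1: 20 + 4 = 24
  side 2: 9 + 8 + 7 = 24
  side 3: 7 + 7 + 7 = 21
  side 4: 6 + 6 + 6 + 5 = 23
This matches the lower bound, so 4 is optimal.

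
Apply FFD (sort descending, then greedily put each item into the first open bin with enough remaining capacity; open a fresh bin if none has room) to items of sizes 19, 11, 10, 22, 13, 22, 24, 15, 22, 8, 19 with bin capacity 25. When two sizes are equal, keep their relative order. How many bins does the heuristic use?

Sorted descending: 24, 22, 22, 22, 19, 19, 15, 13, 11, 10, 8.
  24 → bin 1 (new)  [load 24/25]
  22 → bin 2 (new)  [load 22/25]
  22 → bin 3 (new)  [load 22/25]
  22 → bin 4 (new)  [load 22/25]
  19 → bin 5 (new)  [load 19/25]
  19 → bin 6 (new)  [load 19/25]
  15 → bin 7 (new)  [load 15/25]
  13 → bin 8 (new)  [load 13/25]
  11 → bin 8  [load 24/25]
  10 → bin 7  [load 25/25]
  8 → bin 9 (new)  [load 8/25]
9 bins opened.

9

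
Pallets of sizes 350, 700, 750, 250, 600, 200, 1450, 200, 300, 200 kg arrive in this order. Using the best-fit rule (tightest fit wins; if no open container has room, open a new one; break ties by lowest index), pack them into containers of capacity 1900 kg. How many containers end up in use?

  350 → container 1 (new)  [load 350/1900]
  700 → container 1  [load 1050/1900]
  750 → container 1  [load 1800/1900]
  250 → container 2 (new)  [load 250/1900]
  600 → container 2  [load 850/1900]
  200 → container 2  [load 1050/1900]
  1450 → container 3 (new)  [load 1450/1900]
  200 → container 3  [load 1650/1900]
  300 → container 2  [load 1350/1900]
  200 → container 3  [load 1850/1900]
3 containers opened.

3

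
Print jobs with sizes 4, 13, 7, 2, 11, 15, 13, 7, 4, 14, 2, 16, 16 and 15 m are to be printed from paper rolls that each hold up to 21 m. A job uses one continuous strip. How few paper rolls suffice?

Total = 16 + 16 + 15 + 15 + 14 + 13 + 13 + 11 + 7 + 7 + 4 + 4 + 2 + 2 = 139 m.
Lower bound: ⌈139/21⌉ = 7 paper rolls.
Also, 8 print jobs each exceed 21/2 m, and no two of those can share a roll, so at least 8 paper rolls are needed.
A packing using 8 paper rolls:
  roll 1: 16 + 4 = 20
  roll 2: 16 + 4 = 20
  roll 3: 15 + 2 + 2 = 19
  roll 4: 15 = 15
  roll 5: 14 + 7 = 21
  roll 6: 13 + 7 = 20
  roll 7: 13 = 13
  roll 8: 11 = 11
This matches the lower bound, so 8 is optimal.

8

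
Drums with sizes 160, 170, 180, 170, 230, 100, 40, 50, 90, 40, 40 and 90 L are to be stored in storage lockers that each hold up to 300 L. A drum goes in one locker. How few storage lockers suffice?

5

Total = 230 + 180 + 170 + 170 + 160 + 100 + 90 + 90 + 50 + 40 + 40 + 40 = 1360 L.
Lower bound: ⌈1360/300⌉ = 5 storage lockers.
A packing using 5 storage lockers:
  locker 1: 230 + 50 = 280
  locker 2: 180 + 100 = 280
  locker 3: 170 + 90 + 40 = 300
  locker 4: 170 + 90 + 40 = 300
  locker 5: 160 + 40 = 200
This matches the lower bound, so 5 is optimal.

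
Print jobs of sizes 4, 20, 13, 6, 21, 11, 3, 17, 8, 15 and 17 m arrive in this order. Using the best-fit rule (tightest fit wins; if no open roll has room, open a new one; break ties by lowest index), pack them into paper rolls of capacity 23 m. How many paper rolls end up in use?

  4 → roll 1 (new)  [load 4/23]
  20 → roll 2 (new)  [load 20/23]
  13 → roll 1  [load 17/23]
  6 → roll 1  [load 23/23]
  21 → roll 3 (new)  [load 21/23]
  11 → roll 4 (new)  [load 11/23]
  3 → roll 2  [load 23/23]
  17 → roll 5 (new)  [load 17/23]
  8 → roll 4  [load 19/23]
  15 → roll 6 (new)  [load 15/23]
  17 → roll 7 (new)  [load 17/23]
7 paper rolls opened.

7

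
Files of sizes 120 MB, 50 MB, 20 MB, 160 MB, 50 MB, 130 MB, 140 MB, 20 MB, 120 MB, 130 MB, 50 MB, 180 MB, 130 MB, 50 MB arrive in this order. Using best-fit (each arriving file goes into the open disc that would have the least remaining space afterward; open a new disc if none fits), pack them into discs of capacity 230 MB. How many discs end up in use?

  120 → disc 1 (new)  [load 120/230]
  50 → disc 1  [load 170/230]
  20 → disc 1  [load 190/230]
  160 → disc 2 (new)  [load 160/230]
  50 → disc 2  [load 210/230]
  130 → disc 3 (new)  [load 130/230]
  140 → disc 4 (new)  [load 140/230]
  20 → disc 2  [load 230/230]
  120 → disc 5 (new)  [load 120/230]
  130 → disc 6 (new)  [load 130/230]
  50 → disc 4  [load 190/230]
  180 → disc 7 (new)  [load 180/230]
  130 → disc 8 (new)  [load 130/230]
  50 → disc 7  [load 230/230]
8 discs opened.

8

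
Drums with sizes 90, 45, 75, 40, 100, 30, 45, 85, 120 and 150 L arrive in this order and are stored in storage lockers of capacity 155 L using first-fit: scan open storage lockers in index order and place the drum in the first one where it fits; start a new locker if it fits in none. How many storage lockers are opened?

  90 → locker 1 (new)  [load 90/155]
  45 → locker 1  [load 135/155]
  75 → locker 2 (new)  [load 75/155]
  40 → locker 2  [load 115/155]
  100 → locker 3 (new)  [load 100/155]
  30 → locker 2  [load 145/155]
  45 → locker 3  [load 145/155]
  85 → locker 4 (new)  [load 85/155]
  120 → locker 5 (new)  [load 120/155]
  150 → locker 6 (new)  [load 150/155]
6 storage lockers opened.

6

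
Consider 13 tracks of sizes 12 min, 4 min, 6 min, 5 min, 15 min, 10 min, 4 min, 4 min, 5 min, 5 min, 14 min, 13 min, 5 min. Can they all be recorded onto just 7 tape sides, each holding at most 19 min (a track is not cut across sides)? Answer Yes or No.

Yes

A valid assignment using 6 tape sides:
  side 1: 15 + 4 = 19
  side 2: 14 + 5 = 19
  side 3: 13 + 6 = 19
  side 4: 12 + 5 = 17
  side 5: 10 + 5 + 4 = 19
  side 6: 5 + 4 = 9
That uses only 6 ≤ 7, so 7 tape sides are enough.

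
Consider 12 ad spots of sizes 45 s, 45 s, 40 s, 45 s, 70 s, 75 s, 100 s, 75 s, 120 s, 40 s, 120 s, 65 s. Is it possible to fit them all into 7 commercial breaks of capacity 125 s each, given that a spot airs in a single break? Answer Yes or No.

No

Total = 840 s; ⌈840/125⌉ = 7.
The bound of 7 does not rule out 7, but exhaustive search shows no assignment into 7 commercial breaks of capacity 125 s exists — the minimum is 8.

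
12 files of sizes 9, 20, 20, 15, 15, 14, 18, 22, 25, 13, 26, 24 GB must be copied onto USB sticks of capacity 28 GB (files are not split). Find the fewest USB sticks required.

10

Total = 26 + 25 + 24 + 22 + 20 + 20 + 18 + 15 + 15 + 14 + 13 + 9 = 221 GB.
Lower bound: ⌈221/28⌉ = 8 USB sticks.
Also, 9 files each exceed 14 GB, and no two of those can share a USB stick, so at least 9 USB sticks are needed.
A packing using 10 USB sticks:
  USB stick 1: 26 = 26
  USB stick 2: 25 = 25
  USB stick 3: 24 = 24
  USB stick 4: 22 = 22
  USB stick 5: 20 = 20
  USB stick 6: 20 = 20
  USB stick 7: 18 + 9 = 27
  USB stick 8: 15 + 13 = 28
  USB stick 9: 15 = 15
  USB stick 10: 14 = 14
No arrangement into 9 USB sticks stays within capacity, so 10 is optimal.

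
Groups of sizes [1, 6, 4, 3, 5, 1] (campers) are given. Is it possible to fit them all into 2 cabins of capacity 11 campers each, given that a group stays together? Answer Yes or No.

A valid assignment using 2 cabins:
  cabin 1: 6 + 5 = 11
  cabin 2: 4 + 3 + 1 + 1 = 9
Every load is within 11 campers, so 2 cabins suffice.

Yes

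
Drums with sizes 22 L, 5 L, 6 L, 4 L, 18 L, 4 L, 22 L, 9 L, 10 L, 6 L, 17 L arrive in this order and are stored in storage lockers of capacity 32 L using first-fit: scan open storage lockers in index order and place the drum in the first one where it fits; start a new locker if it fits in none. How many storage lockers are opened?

5

  22 → locker 1 (new)  [load 22/32]
  5 → locker 1  [load 27/32]
  6 → locker 2 (new)  [load 6/32]
  4 → locker 1  [load 31/32]
  18 → locker 2  [load 24/32]
  4 → locker 2  [load 28/32]
  22 → locker 3 (new)  [load 22/32]
  9 → locker 3  [load 31/32]
  10 → locker 4 (new)  [load 10/32]
  6 → locker 4  [load 16/32]
  17 → locker 5 (new)  [load 17/32]
5 storage lockers opened.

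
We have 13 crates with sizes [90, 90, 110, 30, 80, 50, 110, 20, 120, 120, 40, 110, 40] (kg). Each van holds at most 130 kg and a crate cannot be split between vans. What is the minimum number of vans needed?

9

Total = 120 + 120 + 110 + 110 + 110 + 90 + 90 + 80 + 50 + 40 + 40 + 30 + 20 = 1010 kg.
Lower bound: ⌈1010/130⌉ = 8 vans.
A packing using 9 vans:
  van 1: 120 = 120
  van 2: 120 = 120
  van 3: 110 + 20 = 130
  van 4: 110 = 110
  van 5: 110 = 110
  van 6: 90 + 40 = 130
  van 7: 90 + 40 = 130
  van 8: 80 + 50 = 130
  van 9: 30 = 30
No arrangement into 8 vans stays within capacity, so 9 is optimal.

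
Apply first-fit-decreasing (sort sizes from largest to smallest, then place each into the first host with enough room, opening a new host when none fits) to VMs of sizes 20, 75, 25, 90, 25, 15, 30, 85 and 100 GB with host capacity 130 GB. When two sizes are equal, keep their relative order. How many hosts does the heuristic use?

Sorted descending: 100, 90, 85, 75, 30, 25, 25, 20, 15.
  100 → host 1 (new)  [load 100/130]
  90 → host 2 (new)  [load 90/130]
  85 → host 3 (new)  [load 85/130]
  75 → host 4 (new)  [load 75/130]
  30 → host 1  [load 130/130]
  25 → host 2  [load 115/130]
  25 → host 3  [load 110/130]
  20 → host 3  [load 130/130]
  15 → host 2  [load 130/130]
4 hosts opened.

4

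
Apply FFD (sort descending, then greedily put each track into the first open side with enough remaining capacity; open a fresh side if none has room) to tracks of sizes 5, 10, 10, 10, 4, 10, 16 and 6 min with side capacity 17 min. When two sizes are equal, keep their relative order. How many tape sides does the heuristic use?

Sorted descending: 16, 10, 10, 10, 10, 6, 5, 4.
  16 → side 1 (new)  [load 16/17]
  10 → side 2 (new)  [load 10/17]
  10 → side 3 (new)  [load 10/17]
  10 → side 4 (new)  [load 10/17]
  10 → side 5 (new)  [load 10/17]
  6 → side 2  [load 16/17]
  5 → side 3  [load 15/17]
  4 → side 4  [load 14/17]
5 tape sides opened.

5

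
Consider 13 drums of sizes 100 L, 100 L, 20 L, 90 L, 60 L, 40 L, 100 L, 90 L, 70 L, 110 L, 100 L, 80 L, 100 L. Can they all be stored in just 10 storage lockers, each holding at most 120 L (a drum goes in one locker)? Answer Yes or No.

Total = 1060 L; ⌈1060/120⌉ = 9.
10 drums each exceed half the capacity and cannot share a locker, forcing at least 10 storage lockers.
The bound of 10 does not rule out 10, but exhaustive search shows no assignment into 10 storage lockers of capacity 120 L exists — the minimum is 11.

No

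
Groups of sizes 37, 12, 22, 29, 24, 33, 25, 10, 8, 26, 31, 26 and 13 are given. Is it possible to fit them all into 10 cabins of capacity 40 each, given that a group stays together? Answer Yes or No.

A valid assignment using 9 cabins:
  cabin 1: 37 = 37
  cabin 2: 33 = 33
  cabin 3: 31 + 8 = 39
  cabin 4: 29 + 10 = 39
  cabin 5: 26 + 13 = 39
  cabin 6: 26 + 12 = 38
  cabin 7: 25 = 25
  cabin 8: 24 = 24
  cabin 9: 22 = 22
That uses only 9 ≤ 10, so 10 cabins are enough.

Yes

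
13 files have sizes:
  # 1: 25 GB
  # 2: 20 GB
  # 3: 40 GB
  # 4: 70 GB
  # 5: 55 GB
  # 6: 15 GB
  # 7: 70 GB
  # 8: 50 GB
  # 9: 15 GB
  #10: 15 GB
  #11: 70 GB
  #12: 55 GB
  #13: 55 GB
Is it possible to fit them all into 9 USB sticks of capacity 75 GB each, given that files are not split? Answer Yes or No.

A valid assignment using 8 USB sticks:
  USB stick 1: 70 = 70
  USB stick 2: 70 = 70
  USB stick 3: 70 = 70
  USB stick 4: 55 + 20 = 75
  USB stick 5: 55 + 15 = 70
  USB stick 6: 55 + 15 = 70
  USB stick 7: 50 + 25 = 75
  USB stick 8: 40 + 15 = 55
That uses only 8 ≤ 9, so 9 USB sticks are enough.

Yes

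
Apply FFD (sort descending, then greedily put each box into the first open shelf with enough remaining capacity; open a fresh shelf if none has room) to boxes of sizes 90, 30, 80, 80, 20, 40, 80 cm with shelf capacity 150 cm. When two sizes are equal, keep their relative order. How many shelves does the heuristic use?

Sorted descending: 90, 80, 80, 80, 40, 30, 20.
  90 → shelf 1 (new)  [load 90/150]
  80 → shelf 2 (new)  [load 80/150]
  80 → shelf 3 (new)  [load 80/150]
  80 → shelf 4 (new)  [load 80/150]
  40 → shelf 1  [load 130/150]
  30 → shelf 2  [load 110/150]
  20 → shelf 1  [load 150/150]
4 shelves opened.

4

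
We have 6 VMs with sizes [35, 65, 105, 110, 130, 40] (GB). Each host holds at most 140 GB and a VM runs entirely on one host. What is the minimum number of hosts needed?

4

Total = 130 + 110 + 105 + 65 + 40 + 35 = 485 GB.
Lower bound: ⌈485/140⌉ = 4 hosts.
A packing using 4 hosts:
  host 1: 130 = 130
  host 2: 110 = 110
  host 3: 105 + 35 = 140
  host 4: 65 + 40 = 105
This matches the lower bound, so 4 is optimal.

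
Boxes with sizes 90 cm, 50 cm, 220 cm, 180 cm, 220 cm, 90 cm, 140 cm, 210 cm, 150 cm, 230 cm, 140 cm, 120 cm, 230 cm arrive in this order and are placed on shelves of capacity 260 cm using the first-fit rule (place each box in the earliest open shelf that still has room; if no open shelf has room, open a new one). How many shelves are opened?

10

  90 → shelf 1 (new)  [load 90/260]
  50 → shelf 1  [load 140/260]
  220 → shelf 2 (new)  [load 220/260]
  180 → shelf 3 (new)  [load 180/260]
  220 → shelf 4 (new)  [load 220/260]
  90 → shelf 1  [load 230/260]
  140 → shelf 5 (new)  [load 140/260]
  210 → shelf 6 (new)  [load 210/260]
  150 → shelf 7 (new)  [load 150/260]
  230 → shelf 8 (new)  [load 230/260]
  140 → shelf 9 (new)  [load 140/260]
  120 → shelf 5  [load 260/260]
  230 → shelf 10 (new)  [load 230/260]
10 shelves opened.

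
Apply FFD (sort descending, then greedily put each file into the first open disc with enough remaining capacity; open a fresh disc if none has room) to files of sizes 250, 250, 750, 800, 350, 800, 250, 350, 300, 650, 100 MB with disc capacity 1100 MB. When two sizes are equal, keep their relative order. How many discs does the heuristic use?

5

Sorted descending: 800, 800, 750, 650, 350, 350, 300, 250, 250, 250, 100.
  800 → disc 1 (new)  [load 800/1100]
  800 → disc 2 (new)  [load 800/1100]
  750 → disc 3 (new)  [load 750/1100]
  650 → disc 4 (new)  [load 650/1100]
  350 → disc 3  [load 1100/1100]
  350 → disc 4  [load 1000/1100]
  300 → disc 1  [load 1100/1100]
  250 → disc 2  [load 1050/1100]
  250 → disc 5 (new)  [load 250/1100]
  250 → disc 5  [load 500/1100]
  100 → disc 4  [load 1100/1100]
5 discs opened.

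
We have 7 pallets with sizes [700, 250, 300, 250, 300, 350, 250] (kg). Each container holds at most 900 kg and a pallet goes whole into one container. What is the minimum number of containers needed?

3

Total = 700 + 350 + 300 + 300 + 250 + 250 + 250 = 2400 kg.
Lower bound: ⌈2400/900⌉ = 3 containers.
A packing using 3 containers:
  container 1: 700 = 700
  container 2: 350 + 300 + 250 = 900
  container 3: 300 + 250 + 250 = 800
This matches the lower bound, so 3 is optimal.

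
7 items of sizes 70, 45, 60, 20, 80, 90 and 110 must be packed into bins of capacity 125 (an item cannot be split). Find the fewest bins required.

Total = 110 + 90 + 80 + 70 + 60 + 45 + 20 = 475.
Lower bound: ⌈475/125⌉ = 4 bins.
A packing using 5 bins:
  bin 1: 110 = 110
  bin 2: 90 + 20 = 110
  bin 3: 80 + 45 = 125
  bin 4: 70 = 70
  bin 5: 60 = 60
No arrangement into 4 bins stays within capacity, so 5 is optimal.

5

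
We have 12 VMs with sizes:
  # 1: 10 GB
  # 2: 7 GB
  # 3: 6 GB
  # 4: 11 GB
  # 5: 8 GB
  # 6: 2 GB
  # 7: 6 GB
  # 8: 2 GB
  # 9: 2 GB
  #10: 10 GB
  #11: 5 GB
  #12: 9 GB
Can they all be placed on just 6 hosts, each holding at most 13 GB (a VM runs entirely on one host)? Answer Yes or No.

Total = 78 GB; ⌈78/13⌉ = 6.
The bound of 6 does not rule out 6, but exhaustive search shows no assignment into 6 hosts of capacity 13 GB exists — the minimum is 7.

No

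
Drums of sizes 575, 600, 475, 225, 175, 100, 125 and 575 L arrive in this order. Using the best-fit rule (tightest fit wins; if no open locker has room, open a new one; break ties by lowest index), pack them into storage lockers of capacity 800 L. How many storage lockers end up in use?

  575 → locker 1 (new)  [load 575/800]
  600 → locker 2 (new)  [load 600/800]
  475 → locker 3 (new)  [load 475/800]
  225 → locker 1  [load 800/800]
  175 → locker 2  [load 775/800]
  100 → locker 3  [load 575/800]
  125 → locker 3  [load 700/800]
  575 → locker 4 (new)  [load 575/800]
4 storage lockers opened.

4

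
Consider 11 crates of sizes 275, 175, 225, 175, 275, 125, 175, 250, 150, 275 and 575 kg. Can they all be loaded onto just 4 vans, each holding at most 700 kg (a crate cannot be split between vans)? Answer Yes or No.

Yes

A valid assignment using 4 vans:
  van 1: 575 + 125 = 700
  van 2: 275 + 275 + 150 = 700
  van 3: 275 + 250 + 175 = 700
  van 4: 225 + 175 + 175 = 575
Every load is within 700 kg, so 4 vans suffice.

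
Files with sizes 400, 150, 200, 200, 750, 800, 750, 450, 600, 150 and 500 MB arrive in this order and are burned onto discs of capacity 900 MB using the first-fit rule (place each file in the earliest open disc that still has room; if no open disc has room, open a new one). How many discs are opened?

7

  400 → disc 1 (new)  [load 400/900]
  150 → disc 1  [load 550/900]
  200 → disc 1  [load 750/900]
  200 → disc 2 (new)  [load 200/900]
  750 → disc 3 (new)  [load 750/900]
  800 → disc 4 (new)  [load 800/900]
  750 → disc 5 (new)  [load 750/900]
  450 → disc 2  [load 650/900]
  600 → disc 6 (new)  [load 600/900]
  150 → disc 1  [load 900/900]
  500 → disc 7 (new)  [load 500/900]
7 discs opened.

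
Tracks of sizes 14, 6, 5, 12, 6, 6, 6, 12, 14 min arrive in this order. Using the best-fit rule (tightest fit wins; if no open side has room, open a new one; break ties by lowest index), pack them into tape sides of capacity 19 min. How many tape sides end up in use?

5

  14 → side 1 (new)  [load 14/19]
  6 → side 2 (new)  [load 6/19]
  5 → side 1  [load 19/19]
  12 → side 2  [load 18/19]
  6 → side 3 (new)  [load 6/19]
  6 → side 3  [load 12/19]
  6 → side 3  [load 18/19]
  12 → side 4 (new)  [load 12/19]
  14 → side 5 (new)  [load 14/19]
5 tape sides opened.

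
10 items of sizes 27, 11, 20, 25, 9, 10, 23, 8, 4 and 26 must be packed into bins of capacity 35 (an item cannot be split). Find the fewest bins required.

Total = 27 + 26 + 25 + 23 + 20 + 11 + 10 + 9 + 8 + 4 = 163.
Lower bound: ⌈163/35⌉ = 5 bins.
A packing using 5 bins:
  bin 1: 27 + 8 = 35
  bin 2: 26 + 9 = 35
  bin 3: 25 + 10 = 35
  bin 4: 23 + 11 = 34
  bin 5: 20 + 4 = 24
This matches the lower bound, so 5 is optimal.

5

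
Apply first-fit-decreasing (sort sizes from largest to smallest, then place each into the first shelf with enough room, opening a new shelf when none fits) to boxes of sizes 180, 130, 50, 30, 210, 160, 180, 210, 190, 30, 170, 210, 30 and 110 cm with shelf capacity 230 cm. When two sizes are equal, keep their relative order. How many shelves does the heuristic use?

Sorted descending: 210, 210, 210, 190, 180, 180, 170, 160, 130, 110, 50, 30, 30, 30.
  210 → shelf 1 (new)  [load 210/230]
  210 → shelf 2 (new)  [load 210/230]
  210 → shelf 3 (new)  [load 210/230]
  190 → shelf 4 (new)  [load 190/230]
  180 → shelf 5 (new)  [load 180/230]
  180 → shelf 6 (new)  [load 180/230]
  170 → shelf 7 (new)  [load 170/230]
  160 → shelf 8 (new)  [load 160/230]
  130 → shelf 9 (new)  [load 130/230]
  110 → shelf 10 (new)  [load 110/230]
  50 → shelf 5  [load 230/230]
  30 → shelf 4  [load 220/230]
  30 → shelf 6  [load 210/230]
  30 → shelf 7  [load 200/230]
10 shelves opened.

10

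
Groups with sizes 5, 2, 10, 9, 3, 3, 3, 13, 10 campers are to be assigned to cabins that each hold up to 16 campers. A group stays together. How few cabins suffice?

Total = 13 + 10 + 10 + 9 + 5 + 3 + 3 + 3 + 2 = 58 campers.
Lower bound: ⌈58/16⌉ = 4 cabins.
A packing using 4 cabins:
  cabin 1: 13 + 3 = 16
  cabin 2: 10 + 5 = 15
  cabin 3: 10 + 3 + 3 = 16
  cabin 4: 9 + 2 = 11
This matches the lower bound, so 4 is optimal.

4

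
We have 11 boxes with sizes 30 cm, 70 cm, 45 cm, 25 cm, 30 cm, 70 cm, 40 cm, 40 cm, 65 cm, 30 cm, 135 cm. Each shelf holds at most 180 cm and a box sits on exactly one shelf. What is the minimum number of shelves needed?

4

Total = 135 + 70 + 70 + 65 + 45 + 40 + 40 + 30 + 30 + 30 + 25 = 580 cm.
Lower bound: ⌈580/180⌉ = 4 shelves.
A packing using 4 shelves:
  shelf 1: 135 + 45 = 180
  shelf 2: 70 + 70 + 40 = 180
  shelf 3: 65 + 40 + 30 + 30 = 165
  shelf 4: 30 + 25 = 55
This matches the lower bound, so 4 is optimal.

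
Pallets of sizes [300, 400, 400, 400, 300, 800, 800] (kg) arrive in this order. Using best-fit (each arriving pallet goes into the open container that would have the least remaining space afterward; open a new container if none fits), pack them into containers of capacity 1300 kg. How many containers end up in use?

4

  300 → container 1 (new)  [load 300/1300]
  400 → container 1  [load 700/1300]
  400 → container 1  [load 1100/1300]
  400 → container 2 (new)  [load 400/1300]
  300 → container 2  [load 700/1300]
  800 → container 3 (new)  [load 800/1300]
  800 → container 4 (new)  [load 800/1300]
4 containers opened.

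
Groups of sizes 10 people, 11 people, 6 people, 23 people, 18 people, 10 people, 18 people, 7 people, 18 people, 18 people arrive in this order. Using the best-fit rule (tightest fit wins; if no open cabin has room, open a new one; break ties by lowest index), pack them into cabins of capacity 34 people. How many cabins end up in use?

6

  10 → cabin 1 (new)  [load 10/34]
  11 → cabin 1  [load 21/34]
  6 → cabin 1  [load 27/34]
  23 → cabin 2 (new)  [load 23/34]
  18 → cabin 3 (new)  [load 18/34]
  10 → cabin 2  [load 33/34]
  18 → cabin 4 (new)  [load 18/34]
  7 → cabin 1  [load 34/34]
  18 → cabin 5 (new)  [load 18/34]
  18 → cabin 6 (new)  [load 18/34]
6 cabins opened.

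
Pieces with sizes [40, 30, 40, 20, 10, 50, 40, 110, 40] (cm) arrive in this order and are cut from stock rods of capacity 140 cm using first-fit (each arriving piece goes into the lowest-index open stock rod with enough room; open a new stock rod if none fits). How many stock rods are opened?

  40 → stock rod 1 (new)  [load 40/140]
  30 → stock rod 1  [load 70/140]
  40 → stock rod 1  [load 110/140]
  20 → stock rod 1  [load 130/140]
  10 → stock rod 1  [load 140/140]
  50 → stock rod 2 (new)  [load 50/140]
  40 → stock rod 2  [load 90/140]
  110 → stock rod 3 (new)  [load 110/140]
  40 → stock rod 2  [load 130/140]
3 stock rods opened.

3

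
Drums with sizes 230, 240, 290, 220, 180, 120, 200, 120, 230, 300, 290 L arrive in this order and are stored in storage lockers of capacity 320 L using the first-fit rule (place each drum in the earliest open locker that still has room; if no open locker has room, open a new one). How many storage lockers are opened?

9

  230 → locker 1 (new)  [load 230/320]
  240 → locker 2 (new)  [load 240/320]
  290 → locker 3 (new)  [load 290/320]
  220 → locker 4 (new)  [load 220/320]
  180 → locker 5 (new)  [load 180/320]
  120 → locker 5  [load 300/320]
  200 → locker 6 (new)  [load 200/320]
  120 → locker 6  [load 320/320]
  230 → locker 7 (new)  [load 230/320]
  300 → locker 8 (new)  [load 300/320]
  290 → locker 9 (new)  [load 290/320]
9 storage lockers opened.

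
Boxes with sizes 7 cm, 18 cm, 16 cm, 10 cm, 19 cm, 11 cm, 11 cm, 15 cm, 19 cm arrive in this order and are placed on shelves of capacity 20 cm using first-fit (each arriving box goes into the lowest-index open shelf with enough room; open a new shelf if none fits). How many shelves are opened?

  7 → shelf 1 (new)  [load 7/20]
  18 → shelf 2 (new)  [load 18/20]
  16 → shelf 3 (new)  [load 16/20]
  10 → shelf 1  [load 17/20]
  19 → shelf 4 (new)  [load 19/20]
  11 → shelf 5 (new)  [load 11/20]
  11 → shelf 6 (new)  [load 11/20]
  15 → shelf 7 (new)  [load 15/20]
  19 → shelf 8 (new)  [load 19/20]
8 shelves opened.

8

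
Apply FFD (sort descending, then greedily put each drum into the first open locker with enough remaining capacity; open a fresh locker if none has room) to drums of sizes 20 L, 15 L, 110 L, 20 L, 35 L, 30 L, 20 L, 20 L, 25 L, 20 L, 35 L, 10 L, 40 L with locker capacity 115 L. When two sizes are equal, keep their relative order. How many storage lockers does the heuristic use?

Sorted descending: 110, 40, 35, 35, 30, 25, 20, 20, 20, 20, 20, 15, 10.
  110 → locker 1 (new)  [load 110/115]
  40 → locker 2 (new)  [load 40/115]
  35 → locker 2  [load 75/115]
  35 → locker 2  [load 110/115]
  30 → locker 3 (new)  [load 30/115]
  25 → locker 3  [load 55/115]
  20 → locker 3  [load 75/115]
  20 → locker 3  [load 95/115]
  20 → locker 3  [load 115/115]
  20 → locker 4 (new)  [load 20/115]
  20 → locker 4  [load 40/115]
  15 → locker 4  [load 55/115]
  10 → locker 4  [load 65/115]
4 storage lockers opened.

4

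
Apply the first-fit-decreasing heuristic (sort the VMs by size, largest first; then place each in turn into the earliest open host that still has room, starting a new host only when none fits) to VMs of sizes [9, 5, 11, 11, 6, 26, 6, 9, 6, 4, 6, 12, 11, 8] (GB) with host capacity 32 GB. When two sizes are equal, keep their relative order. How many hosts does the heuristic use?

5

Sorted descending: 26, 12, 11, 11, 11, 9, 9, 8, 6, 6, 6, 6, 5, 4.
  26 → host 1 (new)  [load 26/32]
  12 → host 2 (new)  [load 12/32]
  11 → host 2  [load 23/32]
  11 → host 3 (new)  [load 11/32]
  11 → host 3  [load 22/32]
  9 → host 2  [load 32/32]
  9 → host 3  [load 31/32]
  8 → host 4 (new)  [load 8/32]
  6 → host 1  [load 32/32]
  6 → host 4  [load 14/32]
  6 → host 4  [load 20/32]
  6 → host 4  [load 26/32]
  5 → host 4  [load 31/32]
  4 → host 5 (new)  [load 4/32]
5 hosts opened.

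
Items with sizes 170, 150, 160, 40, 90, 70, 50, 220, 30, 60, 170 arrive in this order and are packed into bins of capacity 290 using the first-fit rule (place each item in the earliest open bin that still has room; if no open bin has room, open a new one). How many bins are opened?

  170 → bin 1 (new)  [load 170/290]
  150 → bin 2 (new)  [load 150/290]
  160 → bin 3 (new)  [load 160/290]
  40 → bin 1  [load 210/290]
  90 → bin 2  [load 240/290]
  70 → bin 1  [load 280/290]
  50 → bin 2  [load 290/290]
  220 → bin 4 (new)  [load 220/290]
  30 → bin 3  [load 190/290]
  60 → bin 3  [load 250/290]
  170 → bin 5 (new)  [load 170/290]
5 bins opened.

5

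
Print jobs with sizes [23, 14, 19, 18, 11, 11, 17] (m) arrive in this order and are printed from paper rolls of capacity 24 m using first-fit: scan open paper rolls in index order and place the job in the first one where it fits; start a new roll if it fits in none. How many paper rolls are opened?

6

  23 → roll 1 (new)  [load 23/24]
  14 → roll 2 (new)  [load 14/24]
  19 → roll 3 (new)  [load 19/24]
  18 → roll 4 (new)  [load 18/24]
  11 → roll 5 (new)  [load 11/24]
  11 → roll 5  [load 22/24]
  17 → roll 6 (new)  [load 17/24]
6 paper rolls opened.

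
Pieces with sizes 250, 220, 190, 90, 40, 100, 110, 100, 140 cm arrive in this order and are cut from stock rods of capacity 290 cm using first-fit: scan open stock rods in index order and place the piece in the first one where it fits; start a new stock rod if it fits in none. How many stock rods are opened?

  250 → stock rod 1 (new)  [load 250/290]
  220 → stock rod 2 (new)  [load 220/290]
  190 → stock rod 3 (new)  [load 190/290]
  90 → stock rod 3  [load 280/290]
  40 → stock rod 1  [load 290/290]
  100 → stock rod 4 (new)  [load 100/290]
  110 → stock rod 4  [load 210/290]
  100 → stock rod 5 (new)  [load 100/290]
  140 → stock rod 5  [load 240/290]
5 stock rods opened.

5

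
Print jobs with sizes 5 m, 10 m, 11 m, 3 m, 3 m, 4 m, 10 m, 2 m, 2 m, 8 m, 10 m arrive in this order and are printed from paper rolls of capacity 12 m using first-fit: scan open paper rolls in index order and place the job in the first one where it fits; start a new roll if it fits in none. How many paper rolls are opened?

  5 → roll 1 (new)  [load 5/12]
  10 → roll 2 (new)  [load 10/12]
  11 → roll 3 (new)  [load 11/12]
  3 → roll 1  [load 8/12]
  3 → roll 1  [load 11/12]
  4 → roll 4 (new)  [load 4/12]
  10 → roll 5 (new)  [load 10/12]
  2 → roll 2  [load 12/12]
  2 → roll 4  [load 6/12]
  8 → roll 6 (new)  [load 8/12]
  10 → roll 7 (new)  [load 10/12]
7 paper rolls opened.

7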